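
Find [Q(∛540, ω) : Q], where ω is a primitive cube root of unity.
[Q(∛540, ω) : Q] = 6

[Q(∛540):Q] = 3 (min poly x^3 - 540, irreducible since 540 is not a perfect cube). [Q(ω):Q] = 2 (min poly x^2 + x + 1). Since Q(∛540) ⊂ R and ω ∉ R, we have ω ∉ Q(∛540), so x^2 + x + 1 remains irreducible over Q(∛540) and [Q(∛540, ω) : Q(∛540)] = 2. By the tower law, [Q(∛540, ω) : Q] = 3 · 2 = 6. (In fact Q(∛540, ω) is the splitting field of x^3 - 540 over Q.)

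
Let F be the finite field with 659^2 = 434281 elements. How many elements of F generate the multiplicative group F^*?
There are φ(434280) = 88320 primitive elements

F_q^* is cyclic of order q - 1 = 434280. A cyclic group of order m has exactly φ(m) generators. Here m = 434280 = 2^3 · 3 · 5 · 7 · 11 · 47, so the number of primitive elements is φ(434280) = 88320.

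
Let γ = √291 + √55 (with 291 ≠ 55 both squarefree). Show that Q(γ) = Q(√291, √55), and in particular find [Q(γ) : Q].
[Q(γ) : Q] = 4 (equivalently, Q(γ) = Q(√291, √55))

Obviously Q(γ) ⊆ Q(√291, √55), and [Q(√291, √55):Q] = 4 (since 291, 55 are distinct squarefree integers > 1 with 16005 not a perfect square). To show equality we compute the minimal polynomial of γ. From γ = √291 + √55: γ^2 = 291 + 2√(16005) + 55 = 346 + 2√(16005), so γ^2 - 346 = 2√(16005); squaring, (γ^2 - 346)^2 = 4·16005, i.e. γ^4 - 692γ^2 + 119716 - 64020 = 0, i.e. γ^4 - 692γ^2 + 55696 = 0. So γ is a root of x^4 - 692x^2 + 55696. This polynomial is irreducible over Q: it has no rational root (each ±√291 ± √55 is irrational), and any factorization into two quadratics over Q would force √(16005) ∈ Q (pairing opposite roots) or √291, √55 ∈ Q (other pairings), all impossible. Hence [Q(γ):Q] = 4 = [Q(√291, √55):Q], so Q(γ) = Q(√291, √55).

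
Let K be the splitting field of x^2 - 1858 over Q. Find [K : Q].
[K : Q] = 2

f(x) = x^2 - 1858 factors as (x - √1858)(x + √1858). The splitting field is K = Q(√1858). Since 1858 is squarefree and > 1, it is not a perfect square, so x^2 - 1858 is irreducible over Q and [Q(√1858) : Q] = 2. Hence [K : Q] = 2.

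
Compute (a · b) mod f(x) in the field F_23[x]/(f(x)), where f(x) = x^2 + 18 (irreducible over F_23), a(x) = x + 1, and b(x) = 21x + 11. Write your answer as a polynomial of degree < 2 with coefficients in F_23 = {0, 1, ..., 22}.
a · b ≡ 9x + 1 (mod f(x))

Multiply in F_23[x]: a(x)·b(x) = (x + 1)·(21x + 11) = 21x^2 + 9x + 11. This has degree ≥ 2, so divide by f(x) over F_23: 21x^2 + 9x + 11 = (21)·(x^2 + 18) + (9x + 1). Hence a·b ≡ 9x + 1 (mod f). (F_23[x]/(f) is a field with 23^2 = 529 elements since f is irreducible of degree 2.)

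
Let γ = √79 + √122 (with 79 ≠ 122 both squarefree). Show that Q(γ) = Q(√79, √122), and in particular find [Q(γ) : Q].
[Q(γ) : Q] = 4 (equivalently, Q(γ) = Q(√79, √122))

Obviously Q(γ) ⊆ Q(√79, √122), and [Q(√79, √122):Q] = 4 (since 79, 122 are distinct squarefree integers > 1 with 9638 not a perfect square). To show equality we compute the minimal polynomial of γ. From γ = √79 + √122: γ^2 = 79 + 2√(9638) + 122 = 201 + 2√(9638), so γ^2 - 201 = 2√(9638); squaring, (γ^2 - 201)^2 = 4·9638, i.e. γ^4 - 402γ^2 + 40401 - 38552 = 0, i.e. γ^4 - 402γ^2 + 1849 = 0. So γ is a root of x^4 - 402x^2 + 1849. This polynomial is irreducible over Q: it has no rational root (each ±√79 ± √122 is irrational), and any factorization into two quadratics over Q would force √(9638) ∈ Q (pairing opposite roots) or √79, √122 ∈ Q (other pairings), all impossible. Hence [Q(γ):Q] = 4 = [Q(√79, √122):Q], so Q(γ) = Q(√79, √122).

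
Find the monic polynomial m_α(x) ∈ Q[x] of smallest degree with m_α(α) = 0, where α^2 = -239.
m_α(x) = x^2 + 239

α satisfies α^2 + 239 = 0, so x^2 + 239 annihilates α. Since d = -239 is squarefree and ≠ 1, it is not a perfect square in Q, so x^2 + 239 has no rational root and is therefore irreducible over Q (a degree-2 polynomial over a field is irreducible iff it has no root). Hence m_α(x) = x^2 + 239.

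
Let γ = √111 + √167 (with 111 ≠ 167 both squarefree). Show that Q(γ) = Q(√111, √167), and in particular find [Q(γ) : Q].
[Q(γ) : Q] = 4 (equivalently, Q(γ) = Q(√111, √167))

Obviously Q(γ) ⊆ Q(√111, √167), and [Q(√111, √167):Q] = 4 (since 111, 167 are distinct squarefree integers > 1 with 18537 not a perfect square). To show equality we compute the minimal polynomial of γ. From γ = √111 + √167: γ^2 = 111 + 2√(18537) + 167 = 278 + 2√(18537), so γ^2 - 278 = 2√(18537); squaring, (γ^2 - 278)^2 = 4·18537, i.e. γ^4 - 556γ^2 + 77284 - 74148 = 0, i.e. γ^4 - 556γ^2 + 3136 = 0. So γ is a root of x^4 - 556x^2 + 3136. This polynomial is irreducible over Q: it has no rational root (each ±√111 ± √167 is irrational), and any factorization into two quadratics over Q would force √(18537) ∈ Q (pairing opposite roots) or √111, √167 ∈ Q (other pairings), all impossible. Hence [Q(γ):Q] = 4 = [Q(√111, √167):Q], so Q(γ) = Q(√111, √167).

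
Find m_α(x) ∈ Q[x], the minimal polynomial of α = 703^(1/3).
m_α(x) = x^3 - 703

α satisfies α^3 = 703, so x^3 - 703 annihilates α. By the rational root test, a rational root p/q (in lowest terms) of x^3 - 703 would satisfy p^3 = 703 q^3, forcing q = 1 and p^3 = 703; but 703 is not a perfect cube, contradiction. A monic cubic over Q with no rational root is irreducible (any nontrivial factorization would include a linear factor). Hence x^3 - 703 is the minimal polynomial of α, and in particular [Q(α):Q] = 3.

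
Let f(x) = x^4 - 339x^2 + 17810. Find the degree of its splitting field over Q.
[K : Q] = 4

Solving the quadratic in x^2: x^2 = (339 ± √(339^2 - 4·17810))/2 = (339 ± √43681)/2 = (339 ± 209)/2, giving x^2 = 65 or x^2 = 274. So f(x) = (x^2 - 65)(x^2 - 274) and the roots of f are ±√65, ±√274. Hence the splitting field is K = Q(√65, √274). Since 65 and 274 are distinct squarefree integers > 1, their product 17810 is not a perfect square, so √274 ∉ Q(√65). By the tower law [K:Q] = [Q(√65,√274):Q(√65)] · [Q(√65):Q] = 2 · 2 = 4.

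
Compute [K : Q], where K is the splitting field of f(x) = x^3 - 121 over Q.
[K : Q] = 6

The roots of x^3 - 121 are ∛121, ω∛121, ω^2∛121 where ω = e^(2πi/3) is a primitive cube root of unity, so K = Q(∛121, ω). Now [Q(∛121):Q] = 3 (since 121 is not a perfect cube, x^3 - 121 is irreducible) and [Q(ω):Q] = 2. Both 2 and 3 divide [K:Q], and [K:Q] ≤ 3·2 = 6, so [K:Q] = 6. (Equivalently: Q(∛121) ⊂ R but ω ∉ R, so [K : Q(∛121)] = 2.)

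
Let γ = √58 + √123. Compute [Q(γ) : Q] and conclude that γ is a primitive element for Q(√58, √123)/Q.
[Q(γ) : Q] = 4 (equivalently, Q(γ) = Q(√58, √123))

Obviously Q(γ) ⊆ Q(√58, √123), and [Q(√58, √123):Q] = 4 (since 58, 123 are distinct squarefree integers > 1 with 7134 not a perfect square). To show equality we compute the minimal polynomial of γ. From γ = √58 + √123: γ^2 = 58 + 2√(7134) + 123 = 181 + 2√(7134), so γ^2 - 181 = 2√(7134); squaring, (γ^2 - 181)^2 = 4·7134, i.e. γ^4 - 362γ^2 + 32761 - 28536 = 0, i.e. γ^4 - 362γ^2 + 4225 = 0. So γ is a root of x^4 - 362x^2 + 4225. This polynomial is irreducible over Q: it has no rational root (each ±√58 ± √123 is irrational), and any factorization into two quadratics over Q would force √(7134) ∈ Q (pairing opposite roots) or √58, √123 ∈ Q (other pairings), all impossible. Hence [Q(γ):Q] = 4 = [Q(√58, √123):Q], so Q(γ) = Q(√58, √123).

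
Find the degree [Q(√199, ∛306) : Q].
[Q(√199, ∛306) : Q] = 6

Let L = Q(√199, ∛306). Since Q(√199) ⊂ L and [Q(√199):Q] = 2, the tower law gives 2 | [L:Q]. Likewise Q(∛306) ⊂ L with [Q(∛306):Q] = 3 (because 306 is not a perfect cube), so 3 | [L:Q]. As gcd(2,3) = 1, [L:Q] is divisible by 6. Conversely L is generated over Q by √199 and ∛306, so [L:Q] ≤ 2·3 = 6. Therefore [Q(√199, ∛306) : Q] = 6.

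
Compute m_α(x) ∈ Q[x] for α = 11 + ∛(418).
m_α(x) = x^3 - 33x^2 + 363x - 1749

Set β = α - 11 = ∛(418), so β^3 = 418. Then (α - 11)^3 - 418 = 0, i.e. α is a root of g(x) = (x - 11)^3 - 418 = x^3 - 33x^2 + 363x - 1749. Since g(x) = h(x - 11) where h(x) = x^3 - 418, and h is irreducible over Q (because 418 is not a perfect cube, so h has no rational root, and a monic cubic with no rational root is irreducible), g is also irreducible (irreducibility is preserved under the substitution x → x - 11). Hence m_α(x) = x^3 - 33x^2 + 363x - 1749.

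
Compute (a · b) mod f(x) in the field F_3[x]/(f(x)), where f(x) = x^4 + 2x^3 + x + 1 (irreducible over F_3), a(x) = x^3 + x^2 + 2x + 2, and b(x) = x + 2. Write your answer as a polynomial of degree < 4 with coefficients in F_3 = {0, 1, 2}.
a · b ≡ x^3 + x^2 + 2x (mod f(x))

Multiply in F_3[x]: a(x)·b(x) = (x^3 + x^2 + 2x + 2)·(x + 2) = x^4 + x^2 + 1. This has degree ≥ 4, so divide by f(x) over F_3: x^4 + x^2 + 1 = (1)·(x^4 + 2x^3 + x + 1) + (x^3 + x^2 + 2x). Hence a·b ≡ x^3 + x^2 + 2x (mod f). (F_3[x]/(f) is a field with 3^4 = 81 elements since f is irreducible of degree 4.)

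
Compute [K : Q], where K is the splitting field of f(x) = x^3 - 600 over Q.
[K : Q] = 6

The roots of x^3 - 600 are ∛600, ω∛600, ω^2∛600 where ω = e^(2πi/3) is a primitive cube root of unity, so K = Q(∛600, ω). Now [Q(∛600):Q] = 3 (since 600 is not a perfect cube, x^3 - 600 is irreducible) and [Q(ω):Q] = 2. Both 2 and 3 divide [K:Q], and [K:Q] ≤ 3·2 = 6, so [K:Q] = 6. (Equivalently: Q(∛600) ⊂ R but ω ∉ R, so [K : Q(∛600)] = 2.)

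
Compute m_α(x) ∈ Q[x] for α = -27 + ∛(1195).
m_α(x) = x^3 + 81x^2 + 2187x + 18488

Set β = α + 27 = ∛(1195), so β^3 = 1195. Then (α + 27)^3 - 1195 = 0, i.e. α is a root of g(x) = (x + 27)^3 - 1195 = x^3 + 81x^2 + 2187x + 18488. Since g(x) = h(x + 27) where h(x) = x^3 - 1195, and h is irreducible over Q (because 1195 is not a perfect cube, so h has no rational root, and a monic cubic with no rational root is irreducible), g is also irreducible (irreducibility is preserved under the substitution x → x + 27). Hence m_α(x) = x^3 + 81x^2 + 2187x + 18488.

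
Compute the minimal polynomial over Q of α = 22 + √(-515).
m_α(x) = x^2 - 44x + 999

From α - 22 = √(-515), squaring gives (α - 22)^2 = -515, i.e. α^2 - 44α + 484 = -515, so α^2 - 44α + 999 = 0. The discriminant of x^2 - 44x + 999 is (-44)^2 - 4·(999) = 1936 - 3996 = -2060, and 4·(-515) is not a perfect square in Q since -515 is squarefree and ≠ 1. Hence x^2 - 44x + 999 is irreducible over Q and is the minimal polynomial of α.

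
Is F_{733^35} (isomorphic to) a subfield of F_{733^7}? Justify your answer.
No: F_{733^35} is not a subfield of F_{733^7}

F_{p^m} embeds in F_{p^n} iff m | n. Here 35 ∤ 7 (since 7 = 0·35 + 7 with remainder 7 ≠ 0), so F_{733^35} is not a subfield of F_{733^7}. Equivalently: if it were, the tower law would give 35 = [F_{733^35}:F_733] dividing [F_{733^7}:F_733] = 7, contradiction.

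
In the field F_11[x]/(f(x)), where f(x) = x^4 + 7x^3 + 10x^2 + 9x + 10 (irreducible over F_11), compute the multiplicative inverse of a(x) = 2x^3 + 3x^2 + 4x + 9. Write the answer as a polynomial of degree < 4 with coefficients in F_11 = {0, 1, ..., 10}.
a(x)^(-1) ≡ x^3 + 10x^2 + 4x + 1 (mod f(x))

Since f is irreducible over F_11, F_11[x]/(f) is a field and a(x) ≠ 0 has an inverse. Apply the extended Euclidean algorithm to f(x) and a(x) in F_11[x]: f(x) = (6x)·a(x) + (8x^2 + 10x + 10);  a(x) = (3x + 9)·(8x^2 + 10x + 10) + (5x + 7);  (8x^2 + 10x + 10) = (6x + 9)·(5x + 7) + (2). The last nonzero remainder is the constant 2 = gcd(f, a) in F_11. Back-substituting through the division chain expresses 2 = s(x)·a(x) + t(x)·f(x) with s(x) ≡ 2x^3 + 9x^2 + 8x + 2 (mod f), so (2x^3 + 9x^2 + 8x + 2)·a(x) ≡ 2 (mod f). Multiplying by 2^(-1) ≡ 6 in F_11 gives a(x)^(-1) ≡ 6·(2x^3 + 9x^2 + 8x + 2) ≡ x^3 + 10x^2 + 4x + 1 (mod f). Check: (2x^3 + 3x^2 + 4x + 9)·(x^3 + 10x^2 + 4x + 1) = 2x^6 + x^5 + 9x^4 + 8x^3 + 10x^2 + 7x + 9 ≡ 1 (mod x^4 + 7x^3 + 10x^2 + 9x + 10).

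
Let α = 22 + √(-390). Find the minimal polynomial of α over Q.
m_α(x) = x^2 - 44x + 874

From α - 22 = √(-390), squaring gives (α - 22)^2 = -390, i.e. α^2 - 44α + 484 = -390, so α^2 - 44α + 874 = 0. The discriminant of x^2 - 44x + 874 is (-44)^2 - 4·(874) = 1936 - 3496 = -1560, and 4·(-390) is not a perfect square in Q since -390 is squarefree and ≠ 1. Hence x^2 - 44x + 874 is irreducible over Q and is the minimal polynomial of α.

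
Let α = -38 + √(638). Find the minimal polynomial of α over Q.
m_α(x) = x^2 + 76x + 806

From α + 38 = √(638), squaring gives (α + 38)^2 = 638, i.e. α^2 + 76α + 1444 = 638, so α^2 + 76α + 806 = 0. The discriminant of x^2 + 76x + 806 is (76)^2 - 4·(806) = 5776 - 3224 = 2552, and 4·(638) is not a perfect square in Q since 638 is squarefree and ≠ 1. Hence x^2 + 76x + 806 is irreducible over Q and is the minimal polynomial of α.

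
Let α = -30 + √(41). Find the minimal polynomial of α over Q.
m_α(x) = x^2 + 60x + 859

From α + 30 = √(41), squaring gives (α + 30)^2 = 41, i.e. α^2 + 60α + 900 = 41, so α^2 + 60α + 859 = 0. The discriminant of x^2 + 60x + 859 is (60)^2 - 4·(859) = 3600 - 3436 = 164, and 4·(41) is not a perfect square in Q since 41 is squarefree and ≠ 1. Hence x^2 + 60x + 859 is irreducible over Q and is the minimal polynomial of α.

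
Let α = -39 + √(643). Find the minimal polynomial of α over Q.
m_α(x) = x^2 + 78x + 878

From α + 39 = √(643), squaring gives (α + 39)^2 = 643, i.e. α^2 + 78α + 1521 = 643, so α^2 + 78α + 878 = 0. The discriminant of x^2 + 78x + 878 is (78)^2 - 4·(878) = 6084 - 3512 = 2572, and 4·(643) is not a perfect square in Q since 643 is squarefree and ≠ 1. Hence x^2 + 78x + 878 is irreducible over Q and is the minimal polynomial of α.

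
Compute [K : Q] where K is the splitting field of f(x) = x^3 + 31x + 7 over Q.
[K : Q] = 6

By the rational root test, any rational root of the monic integer polynomial f(x) = x^3 + 31x + 7 must be an integer dividing the constant term 7, i.e. one of ±{1, 7}. Evaluating: f(1) = 39, f(-1) = -25, f(7) = 567, f(-7) = -553; none is 0, so f has no rational root and is therefore irreducible over Q (a cubic with no linear factor over a field is irreducible). For an irreducible cubic, the Galois group is A_3 or S_3 according as the discriminant disc(f) = -4a^3 - 27b^2 = -4·(31)^3 - 27·(7)^2 = -120487 is or is not a square in Q. Here disc(f) = -120487 is not a perfect square in Q, so the Galois group of f over Q is not contained in A_3 and must be all of S_3. The splitting field has degree |S_3| = 6 over Q, so [K : Q] = 6.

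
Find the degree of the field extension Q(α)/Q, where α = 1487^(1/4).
[Q(α):Q] = 4

α is a root of x^4 - 1487. By Eisenstein's criterion at the prime p = 1487 (which divides the constant term 1487 but p^2 = 2211169 does not, since 1487 is squarefree), x^4 - 1487 is irreducible over Q. Hence [Q(α):Q] = 4.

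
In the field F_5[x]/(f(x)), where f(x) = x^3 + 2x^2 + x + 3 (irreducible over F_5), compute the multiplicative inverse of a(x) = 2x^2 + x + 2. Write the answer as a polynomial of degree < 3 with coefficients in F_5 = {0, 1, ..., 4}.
a(x)^(-1) ≡ x^2 + 4x + 3 (mod f(x))

Since f is irreducible over F_5, F_5[x]/(f) is a field and a(x) ≠ 0 has an inverse. Apply the extended Euclidean algorithm to f(x) and a(x) in F_5[x]: f(x) = (3x + 2)·a(x) + (3x + 4);  a(x) = (4x)·(3x + 4) + (2). The last nonzero remainder is the constant 2 = gcd(f, a) in F_5. Back-substituting through the division chain expresses 2 = s(x)·a(x) + t(x)·f(x) with s(x) ≡ 2x^2 + 3x + 1 (mod f), so (2x^2 + 3x + 1)·a(x) ≡ 2 (mod f). Multiplying by 2^(-1) ≡ 3 in F_5 gives a(x)^(-1) ≡ 3·(2x^2 + 3x + 1) ≡ x^2 + 4x + 3 (mod f). Check: (2x^2 + x + 2)·(x^2 + 4x + 3) = 2x^4 + 4x^3 + 2x^2 + x + 1 ≡ 1 (mod x^3 + 2x^2 + x + 3).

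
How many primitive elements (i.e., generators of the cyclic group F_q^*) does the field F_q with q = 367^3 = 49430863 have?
There are φ(49430862) = 14955840 primitive elements

F_q^* is cyclic of order q - 1 = 49430862. A cyclic group of order m has exactly φ(m) generators. Here m = 49430862 = 2 · 3^2 · 13 · 61 · 3463, so the number of primitive elements is φ(49430862) = 14955840.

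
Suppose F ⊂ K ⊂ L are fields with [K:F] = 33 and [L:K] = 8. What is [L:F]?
[L:F] = 264

The tower law says that for any tower of field extensions F ⊂ K ⊂ L with finite degrees, [L:F] = [L:K] · [K:F]. Here this gives [L:F] = 8 · 33 = 264.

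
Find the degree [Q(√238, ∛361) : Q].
[Q(√238, ∛361) : Q] = 6

Let L = Q(√238, ∛361). Since Q(√238) ⊂ L and [Q(√238):Q] = 2, the tower law gives 2 | [L:Q]. Likewise Q(∛361) ⊂ L with [Q(∛361):Q] = 3 (because 361 is not a perfect cube), so 3 | [L:Q]. As gcd(2,3) = 1, [L:Q] is divisible by 6. Conversely L is generated over Q by √238 and ∛361, so [L:Q] ≤ 2·3 = 6. Therefore [Q(√238, ∛361) : Q] = 6.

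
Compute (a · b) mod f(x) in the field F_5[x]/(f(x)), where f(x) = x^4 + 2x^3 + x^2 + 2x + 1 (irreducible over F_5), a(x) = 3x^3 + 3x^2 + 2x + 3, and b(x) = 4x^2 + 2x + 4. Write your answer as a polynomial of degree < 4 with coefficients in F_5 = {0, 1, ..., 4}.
a · b ≡ x^3 + 4x + 3 (mod f(x))

Multiply in F_5[x]: a(x)·b(x) = (3x^3 + 3x^2 + 2x + 3)·(4x^2 + 2x + 4) = 2x^5 + 3x^4 + x^3 + 3x^2 + 4x + 2. This has degree ≥ 4, so divide by f(x) over F_5: 2x^5 + 3x^4 + x^3 + 3x^2 + 4x + 2 = (2x + 4)·(x^4 + 2x^3 + x^2 + 2x + 1) + (x^3 + 4x + 3). Hence a·b ≡ x^3 + 4x + 3 (mod f). (F_5[x]/(f) is a field with 5^4 = 625 elements since f is irreducible of degree 4.)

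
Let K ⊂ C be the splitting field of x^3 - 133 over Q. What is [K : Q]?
[K : Q] = 6

The roots of x^3 - 133 are ∛133, ω∛133, ω^2∛133 where ω = e^(2πi/3) is a primitive cube root of unity, so K = Q(∛133, ω). Now [Q(∛133):Q] = 3 (since 133 is not a perfect cube, x^3 - 133 is irreducible) and [Q(ω):Q] = 2. Both 2 and 3 divide [K:Q], and [K:Q] ≤ 3·2 = 6, so [K:Q] = 6. (Equivalently: Q(∛133) ⊂ R but ω ∉ R, so [K : Q(∛133)] = 2.)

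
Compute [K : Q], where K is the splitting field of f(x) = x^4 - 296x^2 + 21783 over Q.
[K : Q] = 4

Solving the quadratic in x^2: x^2 = (296 ± √(296^2 - 4·21783))/2 = (296 ± √484)/2 = (296 ± 22)/2, giving x^2 = 159 or x^2 = 137. So f(x) = (x^2 - 159)(x^2 - 137) and the roots of f are ±√159, ±√137. Hence the splitting field is K = Q(√159, √137). Since 159 and 137 are distinct squarefree integers > 1, their product 21783 is not a perfect square, so √137 ∉ Q(√159). By the tower law [K:Q] = [Q(√159,√137):Q(√159)] · [Q(√159):Q] = 2 · 2 = 4.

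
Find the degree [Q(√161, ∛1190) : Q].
[Q(√161, ∛1190) : Q] = 6

Let L = Q(√161, ∛1190). Since Q(√161) ⊂ L and [Q(√161):Q] = 2, the tower law gives 2 | [L:Q]. Likewise Q(∛1190) ⊂ L with [Q(∛1190):Q] = 3 (because 1190 is not a perfect cube), so 3 | [L:Q]. As gcd(2,3) = 1, [L:Q] is divisible by 6. Conversely L is generated over Q by √161 and ∛1190, so [L:Q] ≤ 2·3 = 6. Therefore [Q(√161, ∛1190) : Q] = 6.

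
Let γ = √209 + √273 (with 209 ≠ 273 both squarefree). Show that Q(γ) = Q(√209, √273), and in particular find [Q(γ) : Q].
[Q(γ) : Q] = 4 (equivalently, Q(γ) = Q(√209, √273))

Obviously Q(γ) ⊆ Q(√209, √273), and [Q(√209, √273):Q] = 4 (since 209, 273 are distinct squarefree integers > 1 with 57057 not a perfect square). To show equality we compute the minimal polynomial of γ. From γ = √209 + √273: γ^2 = 209 + 2√(57057) + 273 = 482 + 2√(57057), so γ^2 - 482 = 2√(57057); squaring, (γ^2 - 482)^2 = 4·57057, i.e. γ^4 - 964γ^2 + 232324 - 228228 = 0, i.e. γ^4 - 964γ^2 + 4096 = 0. So γ is a root of x^4 - 964x^2 + 4096. This polynomial is irreducible over Q: it has no rational root (each ±√209 ± √273 is irrational), and any factorization into two quadratics over Q would force √(57057) ∈ Q (pairing opposite roots) or √209, √273 ∈ Q (other pairings), all impossible. Hence [Q(γ):Q] = 4 = [Q(√209, √273):Q], so Q(γ) = Q(√209, √273).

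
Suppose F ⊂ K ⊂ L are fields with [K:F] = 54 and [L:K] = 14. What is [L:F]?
[L:F] = 756

The tower law says that for any tower of field extensions F ⊂ K ⊂ L with finite degrees, [L:F] = [L:K] · [K:F]. Here this gives [L:F] = 14 · 54 = 756.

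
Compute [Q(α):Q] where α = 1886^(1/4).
[Q(α):Q] = 4

α is a root of x^4 - 1886. By Eisenstein's criterion at the prime p = 2 (which divides the constant term 1886 but p^2 = 4 does not, since 1886 is squarefree), x^4 - 1886 is irreducible over Q. Hence [Q(α):Q] = 4.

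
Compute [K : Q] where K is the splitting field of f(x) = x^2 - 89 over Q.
[K : Q] = 2

f(x) = x^2 - 89 factors as (x - √89)(x + √89). The splitting field is K = Q(√89). Since 89 is squarefree and > 1, it is not a perfect square, so x^2 - 89 is irreducible over Q and [Q(√89) : Q] = 2. Hence [K : Q] = 2.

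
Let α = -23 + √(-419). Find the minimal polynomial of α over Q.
m_α(x) = x^2 + 46x + 948

From α + 23 = √(-419), squaring gives (α + 23)^2 = -419, i.e. α^2 + 46α + 529 = -419, so α^2 + 46α + 948 = 0. The discriminant of x^2 + 46x + 948 is (46)^2 - 4·(948) = 2116 - 3792 = -1676, and 4·(-419) is not a perfect square in Q since -419 is squarefree and ≠ 1. Hence x^2 + 46x + 948 is irreducible over Q and is the minimal polynomial of α.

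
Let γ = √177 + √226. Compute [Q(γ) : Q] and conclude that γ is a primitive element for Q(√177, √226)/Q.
[Q(γ) : Q] = 4 (equivalently, Q(γ) = Q(√177, √226))

Obviously Q(γ) ⊆ Q(√177, √226), and [Q(√177, √226):Q] = 4 (since 177, 226 are distinct squarefree integers > 1 with 40002 not a perfect square). To show equality we compute the minimal polynomial of γ. From γ = √177 + √226: γ^2 = 177 + 2√(40002) + 226 = 403 + 2√(40002), so γ^2 - 403 = 2√(40002); squaring, (γ^2 - 403)^2 = 4·40002, i.e. γ^4 - 806γ^2 + 162409 - 160008 = 0, i.e. γ^4 - 806γ^2 + 2401 = 0. So γ is a root of x^4 - 806x^2 + 2401. This polynomial is irreducible over Q: it has no rational root (each ±√177 ± √226 is irrational), and any factorization into two quadratics over Q would force √(40002) ∈ Q (pairing opposite roots) or √177, √226 ∈ Q (other pairings), all impossible. Hence [Q(γ):Q] = 4 = [Q(√177, √226):Q], so Q(γ) = Q(√177, √226).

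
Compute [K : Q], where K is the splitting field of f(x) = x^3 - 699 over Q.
[K : Q] = 6

The roots of x^3 - 699 are ∛699, ω∛699, ω^2∛699 where ω = e^(2πi/3) is a primitive cube root of unity, so K = Q(∛699, ω). Now [Q(∛699):Q] = 3 (since 699 is not a perfect cube, x^3 - 699 is irreducible) and [Q(ω):Q] = 2. Both 2 and 3 divide [K:Q], and [K:Q] ≤ 3·2 = 6, so [K:Q] = 6. (Equivalently: Q(∛699) ⊂ R but ω ∉ R, so [K : Q(∛699)] = 2.)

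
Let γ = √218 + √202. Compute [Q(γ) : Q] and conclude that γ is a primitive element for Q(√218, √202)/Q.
[Q(γ) : Q] = 4 (equivalently, Q(γ) = Q(√218, √202))

Obviously Q(γ) ⊆ Q(√218, √202), and [Q(√218, √202):Q] = 4 (since 218, 202 are distinct squarefree integers > 1 with 44036 not a perfect square). To show equality we compute the minimal polynomial of γ. From γ = √218 + √202: γ^2 = 218 + 2√(44036) + 202 = 420 + 2√(44036), so γ^2 - 420 = 2√(44036); squaring, (γ^2 - 420)^2 = 4·44036, i.e. γ^4 - 840γ^2 + 176400 - 176144 = 0, i.e. γ^4 - 840γ^2 + 256 = 0. So γ is a root of x^4 - 840x^2 + 256. This polynomial is irreducible over Q: it has no rational root (each ±√218 ± √202 is irrational), and any factorization into two quadratics over Q would force √(44036) ∈ Q (pairing opposite roots) or √218, √202 ∈ Q (other pairings), all impossible. Hence [Q(γ):Q] = 4 = [Q(√218, √202):Q], so Q(γ) = Q(√218, √202).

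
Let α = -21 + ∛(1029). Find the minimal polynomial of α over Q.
m_α(x) = x^3 + 63x^2 + 1323x + 8232

Set β = α + 21 = ∛(1029), so β^3 = 1029. Then (α + 21)^3 - 1029 = 0, i.e. α is a root of g(x) = (x + 21)^3 - 1029 = x^3 + 63x^2 + 1323x + 8232. Since g(x) = h(x + 21) where h(x) = x^3 - 1029, and h is irreducible over Q (because 1029 is not a perfect cube, so h has no rational root, and a monic cubic with no rational root is irreducible), g is also irreducible (irreducibility is preserved under the substitution x → x + 21). Hence m_α(x) = x^3 + 63x^2 + 1323x + 8232.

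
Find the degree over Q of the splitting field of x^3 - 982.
[K : Q] = 6

The roots of x^3 - 982 are ∛982, ω∛982, ω^2∛982 where ω = e^(2πi/3) is a primitive cube root of unity, so K = Q(∛982, ω). Now [Q(∛982):Q] = 3 (since 982 is not a perfect cube, x^3 - 982 is irreducible) and [Q(ω):Q] = 2. Both 2 and 3 divide [K:Q], and [K:Q] ≤ 3·2 = 6, so [K:Q] = 6. (Equivalently: Q(∛982) ⊂ R but ω ∉ R, so [K : Q(∛982)] = 2.)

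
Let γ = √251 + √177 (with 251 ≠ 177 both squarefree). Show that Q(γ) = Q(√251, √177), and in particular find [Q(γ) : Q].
[Q(γ) : Q] = 4 (equivalently, Q(γ) = Q(√251, √177))

Obviously Q(γ) ⊆ Q(√251, √177), and [Q(√251, √177):Q] = 4 (since 251, 177 are distinct squarefree integers > 1 with 44427 not a perfect square). To show equality we compute the minimal polynomial of γ. From γ = √251 + √177: γ^2 = 251 + 2√(44427) + 177 = 428 + 2√(44427), so γ^2 - 428 = 2√(44427); squaring, (γ^2 - 428)^2 = 4·44427, i.e. γ^4 - 856γ^2 + 183184 - 177708 = 0, i.e. γ^4 - 856γ^2 + 5476 = 0. So γ is a root of x^4 - 856x^2 + 5476. This polynomial is irreducible over Q: it has no rational root (each ±√251 ± √177 is irrational), and any factorization into two quadratics over Q would force √(44427) ∈ Q (pairing opposite roots) or √251, √177 ∈ Q (other pairings), all impossible. Hence [Q(γ):Q] = 4 = [Q(√251, √177):Q], so Q(γ) = Q(√251, √177).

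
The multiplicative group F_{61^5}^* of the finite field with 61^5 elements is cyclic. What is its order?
|F_{61^5}^*| = 844596300

F_{61^5} has 61^5 = 844596301 elements; its multiplicative group consists of all nonzero elements, so |F_{61^5}^*| = 844596301 - 1 = 844596300. (It is cyclic since any finite subgroup of the multiplicative group of a field is cyclic.)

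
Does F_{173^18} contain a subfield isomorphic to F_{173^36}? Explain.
No: F_{173^36} is not a subfield of F_{173^18}

F_{p^m} embeds in F_{p^n} iff m | n. Here 36 ∤ 18 (since 18 = 0·36 + 18 with remainder 18 ≠ 0), so F_{173^36} is not a subfield of F_{173^18}. Equivalently: if it were, the tower law would give 36 = [F_{173^36}:F_173] dividing [F_{173^18}:F_173] = 18, contradiction.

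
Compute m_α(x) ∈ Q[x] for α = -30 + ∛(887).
m_α(x) = x^3 + 90x^2 + 2700x + 26113

Set β = α + 30 = ∛(887), so β^3 = 887. Then (α + 30)^3 - 887 = 0, i.e. α is a root of g(x) = (x + 30)^3 - 887 = x^3 + 90x^2 + 2700x + 26113. Since g(x) = h(x + 30) where h(x) = x^3 - 887, and h is irreducible over Q (because 887 is not a perfect cube, so h has no rational root, and a monic cubic with no rational root is irreducible), g is also irreducible (irreducibility is preserved under the substitution x → x + 30). Hence m_α(x) = x^3 + 90x^2 + 2700x + 26113.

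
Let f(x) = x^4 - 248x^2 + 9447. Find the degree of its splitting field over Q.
[K : Q] = 4

Solving the quadratic in x^2: x^2 = (248 ± √(248^2 - 4·9447))/2 = (248 ± √23716)/2 = (248 ± 154)/2, giving x^2 = 47 or x^2 = 201. So f(x) = (x^2 - 47)(x^2 - 201) and the roots of f are ±√47, ±√201. Hence the splitting field is K = Q(√47, √201). Since 47 and 201 are distinct squarefree integers > 1, their product 9447 is not a perfect square, so √201 ∉ Q(√47). By the tower law [K:Q] = [Q(√47,√201):Q(√47)] · [Q(√47):Q] = 2 · 2 = 4.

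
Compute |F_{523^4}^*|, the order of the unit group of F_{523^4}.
|F_{523^4}^*| = 74818113840

F_{523^4} has 523^4 = 74818113841 elements; its multiplicative group consists of all nonzero elements, so |F_{523^4}^*| = 74818113841 - 1 = 74818113840. (It is cyclic since any finite subgroup of the multiplicative group of a field is cyclic.)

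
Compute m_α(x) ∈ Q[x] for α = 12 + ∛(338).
m_α(x) = x^3 - 36x^2 + 432x - 2066

Set β = α - 12 = ∛(338), so β^3 = 338. Then (α - 12)^3 - 338 = 0, i.e. α is a root of g(x) = (x - 12)^3 - 338 = x^3 - 36x^2 + 432x - 2066. Since g(x) = h(x - 12) where h(x) = x^3 - 338, and h is irreducible over Q (because 338 is not a perfect cube, so h has no rational root, and a monic cubic with no rational root is irreducible), g is also irreducible (irreducibility is preserved under the substitution x → x - 12). Hence m_α(x) = x^3 - 36x^2 + 432x - 2066.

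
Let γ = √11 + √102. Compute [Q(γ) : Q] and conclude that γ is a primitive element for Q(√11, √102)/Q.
[Q(γ) : Q] = 4 (equivalently, Q(γ) = Q(√11, √102))

Obviously Q(γ) ⊆ Q(√11, √102), and [Q(√11, √102):Q] = 4 (since 11, 102 are distinct squarefree integers > 1 with 1122 not a perfect square). To show equality we compute the minimal polynomial of γ. From γ = √11 + √102: γ^2 = 11 + 2√(1122) + 102 = 113 + 2√(1122), so γ^2 - 113 = 2√(1122); squaring, (γ^2 - 113)^2 = 4·1122, i.e. γ^4 - 226γ^2 + 12769 - 4488 = 0, i.e. γ^4 - 226γ^2 + 8281 = 0. So γ is a root of x^4 - 226x^2 + 8281. This polynomial is irreducible over Q: it has no rational root (each ±√11 ± √102 is irrational), and any factorization into two quadratics over Q would force √(1122) ∈ Q (pairing opposite roots) or √11, √102 ∈ Q (other pairings), all impossible. Hence [Q(γ):Q] = 4 = [Q(√11, √102):Q], so Q(γ) = Q(√11, √102).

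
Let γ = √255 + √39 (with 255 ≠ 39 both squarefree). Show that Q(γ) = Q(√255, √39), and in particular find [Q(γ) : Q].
[Q(γ) : Q] = 4 (equivalently, Q(γ) = Q(√255, √39))

Obviously Q(γ) ⊆ Q(√255, √39), and [Q(√255, √39):Q] = 4 (since 255, 39 are distinct squarefree integers > 1 with 9945 not a perfect square). To show equality we compute the minimal polynomial of γ. From γ = √255 + √39: γ^2 = 255 + 2√(9945) + 39 = 294 + 2√(9945), so γ^2 - 294 = 2√(9945); squaring, (γ^2 - 294)^2 = 4·9945, i.e. γ^4 - 588γ^2 + 86436 - 39780 = 0, i.e. γ^4 - 588γ^2 + 46656 = 0. So γ is a root of x^4 - 588x^2 + 46656. This polynomial is irreducible over Q: it has no rational root (each ±√255 ± √39 is irrational), and any factorization into two quadratics over Q would force √(9945) ∈ Q (pairing opposite roots) or √255, √39 ∈ Q (other pairings), all impossible. Hence [Q(γ):Q] = 4 = [Q(√255, √39):Q], so Q(γ) = Q(√255, √39).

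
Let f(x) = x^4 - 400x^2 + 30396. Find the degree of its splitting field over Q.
[K : Q] = 4

Solving the quadratic in x^2: x^2 = (400 ± √(400^2 - 4·30396))/2 = (400 ± √38416)/2 = (400 ± 196)/2, giving x^2 = 298 or x^2 = 102. So f(x) = (x^2 - 298)(x^2 - 102) and the roots of f are ±√298, ±√102. Hence the splitting field is K = Q(√298, √102). Since 298 and 102 are distinct squarefree integers > 1, their product 30396 is not a perfect square, so √102 ∉ Q(√298). By the tower law [K:Q] = [Q(√298,√102):Q(√298)] · [Q(√298):Q] = 2 · 2 = 4.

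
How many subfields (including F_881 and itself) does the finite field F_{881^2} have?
F_{881^2} has 2 subfields

The subfields of F_{p^n} are exactly the fields F_{p^d} for d | n (each is the fixed field of the unique index-d subgroup of Gal(F_{p^n}/F_p) ≅ Z/nZ). The divisors of n = 2 are {1, 2}, giving 2 subfields: F_{881^1}, F_{881^2}.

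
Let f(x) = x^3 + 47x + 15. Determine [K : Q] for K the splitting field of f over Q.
[K : Q] = 6

By the rational root test, any rational root of the monic integer polynomial f(x) = x^3 + 47x + 15 must be an integer dividing the constant term 15, i.e. one of ±{1, 3, 5, 15}. Evaluating: f(1) = 63, f(-1) = -33, f(3) = 183, f(-3) = -153, f(5) = 375, f(-5) = -345, f(15) = 4095, f(-15) = -4065; none is 0, so f has no rational root and is therefore irreducible over Q (a cubic with no linear factor over a field is irreducible). For an irreducible cubic, the Galois group is A_3 or S_3 according as the discriminant disc(f) = -4a^3 - 27b^2 = -4·(47)^3 - 27·(15)^2 = -421367 is or is not a square in Q. Here disc(f) = -421367 is not a perfect square in Q, so the Galois group of f over Q is not contained in A_3 and must be all of S_3. The splitting field has degree |S_3| = 6 over Q, so [K : Q] = 6.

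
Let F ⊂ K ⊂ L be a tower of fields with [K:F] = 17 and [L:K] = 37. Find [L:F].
[L:F] = 629

The tower law says that for any tower of field extensions F ⊂ K ⊂ L with finite degrees, [L:F] = [L:K] · [K:F]. Here this gives [L:F] = 37 · 17 = 629.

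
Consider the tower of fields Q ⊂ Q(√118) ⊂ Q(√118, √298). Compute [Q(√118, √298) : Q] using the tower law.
[Q(√118, √298) : Q] = 4

[Q(√118):Q] = 2 (min poly x^2 - 118, irreducible since 118 is squarefree > 1). For the top step, suppose √298 ∈ Q(√118), say √298 = c + d√118 with c, d ∈ Q. Squaring: 298 = c^2 + 118d^2 + 2cd√118. Since √118 ∉ Q this forces 2cd = 0. If d = 0 then √298 = c ∈ Q, contradicting 298 squarefree > 1. If c = 0 then 298 = 118d^2, so 118·298 = (118d)^2 is a perfect square in Q — but 118·298 = 35164 is not a perfect square (since 118 and 298 are distinct squarefree integers). Contradiction. Hence √298 ∉ Q(√118), so x^2 - 298 stays irreducible over Q(√118) and [Q(√118, √298) : Q(√118)] = 2. By the tower law, [Q(√118, √298) : Q] = 2 · 2 = 4.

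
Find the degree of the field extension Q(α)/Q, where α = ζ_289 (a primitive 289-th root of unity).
[Q(α):Q] = 272

The minimal polynomial of ζ_289 over Q is the 289-th cyclotomic polynomial Φ_289(x), which is irreducible over Q and has degree φ(289) = 272. Hence [Q(α):Q] = φ(289) = 272.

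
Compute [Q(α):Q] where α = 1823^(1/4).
[Q(α):Q] = 4

α is a root of x^4 - 1823. By Eisenstein's criterion at the prime p = 1823 (which divides the constant term 1823 but p^2 = 3323329 does not, since 1823 is squarefree), x^4 - 1823 is irreducible over Q. Hence [Q(α):Q] = 4.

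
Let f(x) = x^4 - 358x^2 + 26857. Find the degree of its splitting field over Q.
[K : Q] = 4

Solving the quadratic in x^2: x^2 = (358 ± √(358^2 - 4·26857))/2 = (358 ± √20736)/2 = (358 ± 144)/2, giving x^2 = 251 or x^2 = 107. So f(x) = (x^2 - 251)(x^2 - 107) and the roots of f are ±√251, ±√107. Hence the splitting field is K = Q(√251, √107). Since 251 and 107 are distinct squarefree integers > 1, their product 26857 is not a perfect square, so √107 ∉ Q(√251). By the tower law [K:Q] = [Q(√251,√107):Q(√251)] · [Q(√251):Q] = 2 · 2 = 4.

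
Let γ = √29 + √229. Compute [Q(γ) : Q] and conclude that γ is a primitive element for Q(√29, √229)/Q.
[Q(γ) : Q] = 4 (equivalently, Q(γ) = Q(√29, √229))

Obviously Q(γ) ⊆ Q(√29, √229), and [Q(√29, √229):Q] = 4 (since 29, 229 are distinct squarefree integers > 1 with 6641 not a perfect square). To show equality we compute the minimal polynomial of γ. From γ = √29 + √229: γ^2 = 29 + 2√(6641) + 229 = 258 + 2√(6641), so γ^2 - 258 = 2√(6641); squaring, (γ^2 - 258)^2 = 4·6641, i.e. γ^4 - 516γ^2 + 66564 - 26564 = 0, i.e. γ^4 - 516γ^2 + 40000 = 0. So γ is a root of x^4 - 516x^2 + 40000. This polynomial is irreducible over Q: it has no rational root (each ±√29 ± √229 is irrational), and any factorization into two quadratics over Q would force √(6641) ∈ Q (pairing opposite roots) or √29, √229 ∈ Q (other pairings), all impossible. Hence [Q(γ):Q] = 4 = [Q(√29, √229):Q], so Q(γ) = Q(√29, √229).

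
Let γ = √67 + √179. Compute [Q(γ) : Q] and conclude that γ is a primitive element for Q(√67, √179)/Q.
[Q(γ) : Q] = 4 (equivalently, Q(γ) = Q(√67, √179))

Obviously Q(γ) ⊆ Q(√67, √179), and [Q(√67, √179):Q] = 4 (since 67, 179 are distinct squarefree integers > 1 with 11993 not a perfect square). To show equality we compute the minimal polynomial of γ. From γ = √67 + √179: γ^2 = 67 + 2√(11993) + 179 = 246 + 2√(11993), so γ^2 - 246 = 2√(11993); squaring, (γ^2 - 246)^2 = 4·11993, i.e. γ^4 - 492γ^2 + 60516 - 47972 = 0, i.e. γ^4 - 492γ^2 + 12544 = 0. So γ is a root of x^4 - 492x^2 + 12544. This polynomial is irreducible over Q: it has no rational root (each ±√67 ± √179 is irrational), and any factorization into two quadratics over Q would force √(11993) ∈ Q (pairing opposite roots) or √67, √179 ∈ Q (other pairings), all impossible. Hence [Q(γ):Q] = 4 = [Q(√67, √179):Q], so Q(γ) = Q(√67, √179).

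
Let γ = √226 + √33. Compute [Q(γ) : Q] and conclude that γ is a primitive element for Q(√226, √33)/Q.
[Q(γ) : Q] = 4 (equivalently, Q(γ) = Q(√226, √33))

Obviously Q(γ) ⊆ Q(√226, √33), and [Q(√226, √33):Q] = 4 (since 226, 33 are distinct squarefree integers > 1 with 7458 not a perfect square). To show equality we compute the minimal polynomial of γ. From γ = √226 + √33: γ^2 = 226 + 2√(7458) + 33 = 259 + 2√(7458), so γ^2 - 259 = 2√(7458); squaring, (γ^2 - 259)^2 = 4·7458, i.e. γ^4 - 518γ^2 + 67081 - 29832 = 0, i.e. γ^4 - 518γ^2 + 37249 = 0. So γ is a root of x^4 - 518x^2 + 37249. This polynomial is irreducible over Q: it has no rational root (each ±√226 ± √33 is irrational), and any factorization into two quadratics over Q would force √(7458) ∈ Q (pairing opposite roots) or √226, √33 ∈ Q (other pairings), all impossible. Hence [Q(γ):Q] = 4 = [Q(√226, √33):Q], so Q(γ) = Q(√226, √33).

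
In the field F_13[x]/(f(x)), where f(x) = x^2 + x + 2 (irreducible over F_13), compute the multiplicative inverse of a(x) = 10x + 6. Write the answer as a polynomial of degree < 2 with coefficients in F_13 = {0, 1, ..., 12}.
a(x)^(-1) ≡ 6x + 5 (mod f(x))

Since f is irreducible over F_13, F_13[x]/(f) is a field and a(x) ≠ 0 has an inverse. Apply the extended Euclidean algorithm to f(x) and a(x) in F_13[x]: f(x) = (4x + 12)·a(x) + (8). The last nonzero remainder is the constant 8 = gcd(f, a) in F_13. Back-substituting through the division chain expresses 8 = s(x)·a(x) + t(x)·f(x) with s(x) ≡ 9x + 1 (mod f), so (9x + 1)·a(x) ≡ 8 (mod f). Multiplying by 8^(-1) ≡ 5 in F_13 gives a(x)^(-1) ≡ 5·(9x + 1) ≡ 6x + 5 (mod f). Check: (10x + 6)·(6x + 5) = 8x^2 + 8x + 4 ≡ 1 (mod x^2 + x + 2).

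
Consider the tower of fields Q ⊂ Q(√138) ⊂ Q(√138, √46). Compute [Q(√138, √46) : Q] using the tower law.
[Q(√138, √46) : Q] = 4

[Q(√138):Q] = 2 (min poly x^2 - 138, irreducible since 138 is squarefree > 1). For the top step, suppose √46 ∈ Q(√138), say √46 = c + d√138 with c, d ∈ Q. Squaring: 46 = c^2 + 138d^2 + 2cd√138. Since √138 ∉ Q this forces 2cd = 0. If d = 0 then √46 = c ∈ Q, contradicting 46 squarefree > 1. If c = 0 then 46 = 138d^2, so 138·46 = (138d)^2 is a perfect square in Q — but 138·46 = 6348 is not a perfect square (since 138 and 46 are distinct squarefree integers). Contradiction. Hence √46 ∉ Q(√138), so x^2 - 46 stays irreducible over Q(√138) and [Q(√138, √46) : Q(√138)] = 2. By the tower law, [Q(√138, √46) : Q] = 2 · 2 = 4.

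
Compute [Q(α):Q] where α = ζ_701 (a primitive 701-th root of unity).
[Q(α):Q] = 700

The minimal polynomial of ζ_701 over Q is the 701-th cyclotomic polynomial Φ_701(x), which is irreducible over Q and has degree φ(701) = 700. Hence [Q(α):Q] = φ(701) = 700.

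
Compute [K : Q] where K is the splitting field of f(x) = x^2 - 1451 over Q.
[K : Q] = 2

f(x) = x^2 - 1451 factors as (x - √1451)(x + √1451). The splitting field is K = Q(√1451). Since 1451 is squarefree and > 1, it is not a perfect square, so x^2 - 1451 is irreducible over Q and [Q(√1451) : Q] = 2. Hence [K : Q] = 2.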